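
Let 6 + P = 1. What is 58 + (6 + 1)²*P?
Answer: -187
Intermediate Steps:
P = -5 (P = -6 + 1 = -5)
58 + (6 + 1)²*P = 58 + (6 + 1)²*(-5) = 58 + 7²*(-5) = 58 + 49*(-5) = 58 - 245 = -187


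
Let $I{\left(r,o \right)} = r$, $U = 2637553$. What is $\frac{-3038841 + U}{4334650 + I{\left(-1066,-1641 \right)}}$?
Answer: $- \frac{50161}{541698} \approx -0.0926$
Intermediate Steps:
$\frac{-3038841 + U}{4334650 + I{\left(-1066,-1641 \right)}} = \frac{-3038841 + 2637553}{4334650 - 1066} = - \frac{401288}{4333584} = \left(-401288\right) \frac{1}{4333584} = - \frac{50161}{541698}$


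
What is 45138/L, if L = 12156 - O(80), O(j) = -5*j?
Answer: 22569/6278 ≈ 3.5949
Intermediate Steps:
L = 12556 (L = 12156 - (-5)*80 = 12156 - 1*(-400) = 12156 + 400 = 12556)
45138/L = 45138/12556 = 45138*(1/12556) = 22569/6278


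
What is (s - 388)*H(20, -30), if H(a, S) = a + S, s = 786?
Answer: -3980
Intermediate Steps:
H(a, S) = S + a
(s - 388)*H(20, -30) = (786 - 388)*(-30 + 20) = 398*(-10) = -3980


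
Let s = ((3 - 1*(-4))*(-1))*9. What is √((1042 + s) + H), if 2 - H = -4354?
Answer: √5335 ≈ 73.041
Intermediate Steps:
H = 4356 (H = 2 - 1*(-4354) = 2 + 4354 = 4356)
s = -63 (s = ((3 + 4)*(-1))*9 = (7*(-1))*9 = -7*9 = -63)
√((1042 + s) + H) = √((1042 - 63) + 4356) = √(979 + 4356) = √5335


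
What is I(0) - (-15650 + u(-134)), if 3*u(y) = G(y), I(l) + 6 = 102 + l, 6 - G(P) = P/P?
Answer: 47233/3 ≈ 15744.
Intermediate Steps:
G(P) = 5 (G(P) = 6 - P/P = 6 - 1*1 = 6 - 1 = 5)
I(l) = 96 + l (I(l) = -6 + (102 + l) = 96 + l)
u(y) = 5/3 (u(y) = (⅓)*5 = 5/3)
I(0) - (-15650 + u(-134)) = (96 + 0) - (-15650 + 5/3) = 96 - 1*(-46945/3) = 96 + 46945/3 = 47233/3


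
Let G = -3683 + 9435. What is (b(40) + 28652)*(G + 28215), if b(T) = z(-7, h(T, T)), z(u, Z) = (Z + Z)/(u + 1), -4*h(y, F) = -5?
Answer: 11678499973/12 ≈ 9.7321e+8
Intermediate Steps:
h(y, F) = 5/4 (h(y, F) = -¼*(-5) = 5/4)
z(u, Z) = 2*Z/(1 + u) (z(u, Z) = (2*Z)/(1 + u) = 2*Z/(1 + u))
b(T) = -5/12 (b(T) = 2*(5/4)/(1 - 7) = 2*(5/4)/(-6) = 2*(5/4)*(-⅙) = -5/12)
G = 5752
(b(40) + 28652)*(G + 28215) = (-5/12 + 28652)*(5752 + 28215) = (343819/12)*33967 = 11678499973/12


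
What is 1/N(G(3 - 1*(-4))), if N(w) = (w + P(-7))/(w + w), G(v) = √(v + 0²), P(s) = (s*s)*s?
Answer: -1/8403 - 49*√7/8403 ≈ -0.015547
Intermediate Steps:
P(s) = s³ (P(s) = s²*s = s³)
G(v) = √v (G(v) = √(v + 0) = √v)
N(w) = (-343 + w)/(2*w) (N(w) = (w + (-7)³)/(w + w) = (w - 343)/((2*w)) = (-343 + w)*(1/(2*w)) = (-343 + w)/(2*w))
1/N(G(3 - 1*(-4))) = 1/((-343 + √(3 - 1*(-4)))/(2*(√(3 - 1*(-4))))) = 1/((-343 + √(3 + 4))/(2*(√(3 + 4)))) = 1/((-343 + √7)/(2*(√7))) = 1/((√7/7)*(-343 + √7)/2) = 1/(√7*(-343 + √7)/14) = 2*√7/(-343 + √7)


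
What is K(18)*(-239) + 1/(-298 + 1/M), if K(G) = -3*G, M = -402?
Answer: 1546099680/119797 ≈ 12906.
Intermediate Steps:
K(18)*(-239) + 1/(-298 + 1/M) = -3*18*(-239) + 1/(-298 + 1/(-402)) = -54*(-239) + 1/(-298 - 1/402) = 12906 + 1/(-119797/402) = 12906 - 402/119797 = 1546099680/119797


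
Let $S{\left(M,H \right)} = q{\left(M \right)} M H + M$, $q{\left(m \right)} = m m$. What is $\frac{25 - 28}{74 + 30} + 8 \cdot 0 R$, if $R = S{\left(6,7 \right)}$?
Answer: $- \frac{3}{104} \approx -0.028846$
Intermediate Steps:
$q{\left(m \right)} = m^{2}$
$S{\left(M,H \right)} = M + H M^{3}$ ($S{\left(M,H \right)} = M^{2} M H + M = M^{3} H + M = H M^{3} + M = M + H M^{3}$)
$R = 1518$ ($R = 6 + 7 \cdot 6^{3} = 6 + 7 \cdot 216 = 6 + 1512 = 1518$)
$\frac{25 - 28}{74 + 30} + 8 \cdot 0 R = \frac{25 - 28}{74 + 30} + 8 \cdot 0 \cdot 1518 = - \frac{3}{104} + 0 \cdot 1518 = \left(-3\right) \frac{1}{104} + 0 = - \frac{3}{104} + 0 = - \frac{3}{104}$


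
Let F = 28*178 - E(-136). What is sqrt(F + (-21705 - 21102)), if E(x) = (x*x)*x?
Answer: sqrt(2477633) ≈ 1574.1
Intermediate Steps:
E(x) = x**3 (E(x) = x**2*x = x**3)
F = 2520440 (F = 28*178 - 1*(-136)**3 = 4984 - 1*(-2515456) = 4984 + 2515456 = 2520440)
sqrt(F + (-21705 - 21102)) = sqrt(2520440 + (-21705 - 21102)) = sqrt(2520440 - 42807) = sqrt(2477633)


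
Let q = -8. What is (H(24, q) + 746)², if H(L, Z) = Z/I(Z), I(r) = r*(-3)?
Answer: 5004169/9 ≈ 5.5602e+5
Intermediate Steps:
I(r) = -3*r
H(L, Z) = -⅓ (H(L, Z) = Z/((-3*Z)) = Z*(-1/(3*Z)) = -⅓)
(H(24, q) + 746)² = (-⅓ + 746)² = (2237/3)² = 5004169/9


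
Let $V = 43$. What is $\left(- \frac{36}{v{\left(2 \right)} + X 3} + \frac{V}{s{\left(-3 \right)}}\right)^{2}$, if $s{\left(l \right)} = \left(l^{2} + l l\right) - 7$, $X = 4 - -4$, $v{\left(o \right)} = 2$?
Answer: $\frac{130321}{20449} \approx 6.373$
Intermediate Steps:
$X = 8$ ($X = 4 + 4 = 8$)
$s{\left(l \right)} = -7 + 2 l^{2}$ ($s{\left(l \right)} = \left(l^{2} + l^{2}\right) - 7 = 2 l^{2} - 7 = -7 + 2 l^{2}$)
$\left(- \frac{36}{v{\left(2 \right)} + X 3} + \frac{V}{s{\left(-3 \right)}}\right)^{2} = \left(- \frac{36}{2 + 8 \cdot 3} + \frac{43}{-7 + 2 \left(-3\right)^{2}}\right)^{2} = \left(- \frac{36}{2 + 24} + \frac{43}{-7 + 2 \cdot 9}\right)^{2} = \left(- \frac{36}{26} + \frac{43}{-7 + 18}\right)^{2} = \left(\left(-36\right) \frac{1}{26} + \frac{43}{11}\right)^{2} = \left(- \frac{18}{13} + 43 \cdot \frac{1}{11}\right)^{2} = \left(- \frac{18}{13} + \frac{43}{11}\right)^{2} = \left(\frac{361}{143}\right)^{2} = \frac{130321}{20449}$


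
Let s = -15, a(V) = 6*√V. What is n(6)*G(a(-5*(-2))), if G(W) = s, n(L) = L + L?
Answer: -180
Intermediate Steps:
n(L) = 2*L
G(W) = -15
n(6)*G(a(-5*(-2))) = (2*6)*(-15) = 12*(-15) = -180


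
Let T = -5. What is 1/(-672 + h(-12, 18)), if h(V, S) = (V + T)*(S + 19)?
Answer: -1/1301 ≈ -0.00076864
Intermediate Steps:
h(V, S) = (-5 + V)*(19 + S) (h(V, S) = (V - 5)*(S + 19) = (-5 + V)*(19 + S))
1/(-672 + h(-12, 18)) = 1/(-672 + (-95 - 5*18 + 19*(-12) + 18*(-12))) = 1/(-672 + (-95 - 90 - 228 - 216)) = 1/(-672 - 629) = 1/(-1301) = -1/1301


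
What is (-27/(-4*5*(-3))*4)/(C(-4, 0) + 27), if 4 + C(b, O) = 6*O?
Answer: -9/115 ≈ -0.078261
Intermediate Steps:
C(b, O) = -4 + 6*O
(-27/(-4*5*(-3))*4)/(C(-4, 0) + 27) = (-27/(-4*5*(-3))*4)/((-4 + 6*0) + 27) = (-27/((-20*(-3)))*4)/((-4 + 0) + 27) = (-27/60*4)/(-4 + 27) = (-27*1/60*4)/23 = -9/20*4*(1/23) = -9/5*1/23 = -9/115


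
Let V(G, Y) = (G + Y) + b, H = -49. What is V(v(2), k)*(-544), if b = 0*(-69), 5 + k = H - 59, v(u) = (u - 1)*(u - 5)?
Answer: 63104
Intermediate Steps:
v(u) = (-1 + u)*(-5 + u)
k = -113 (k = -5 + (-49 - 59) = -5 - 108 = -113)
b = 0
V(G, Y) = G + Y (V(G, Y) = (G + Y) + 0 = G + Y)
V(v(2), k)*(-544) = ((5 + 2² - 6*2) - 113)*(-544) = ((5 + 4 - 12) - 113)*(-544) = (-3 - 113)*(-544) = -116*(-544) = 63104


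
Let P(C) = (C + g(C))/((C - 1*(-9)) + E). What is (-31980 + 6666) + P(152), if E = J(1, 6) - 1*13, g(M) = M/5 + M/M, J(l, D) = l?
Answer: -18858013/745 ≈ -25313.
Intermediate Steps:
g(M) = 1 + M/5 (g(M) = M*(⅕) + 1 = M/5 + 1 = 1 + M/5)
E = -12 (E = 1 - 1*13 = 1 - 13 = -12)
P(C) = (1 + 6*C/5)/(-3 + C) (P(C) = (C + (1 + C/5))/((C - 1*(-9)) - 12) = (1 + 6*C/5)/((C + 9) - 12) = (1 + 6*C/5)/((9 + C) - 12) = (1 + 6*C/5)/(-3 + C))
(-31980 + 6666) + P(152) = (-31980 + 6666) + (5 + 6*152)/(5*(-3 + 152)) = -25314 + (⅕)*(5 + 912)/149 = -25314 + (⅕)*(1/149)*917 = -25314 + 917/745 = -18858013/745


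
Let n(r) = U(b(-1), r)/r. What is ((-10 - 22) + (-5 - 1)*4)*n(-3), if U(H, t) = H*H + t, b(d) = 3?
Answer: 112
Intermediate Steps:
U(H, t) = t + H² (U(H, t) = H² + t = t + H²)
n(r) = (9 + r)/r (n(r) = (r + 3²)/r = (r + 9)/r = (9 + r)/r)
((-10 - 22) + (-5 - 1)*4)*n(-3) = ((-10 - 22) + (-5 - 1)*4)*((9 - 3)/(-3)) = (-32 - 6*4)*(-⅓*6) = (-32 - 24)*(-2) = -56*(-2) = 112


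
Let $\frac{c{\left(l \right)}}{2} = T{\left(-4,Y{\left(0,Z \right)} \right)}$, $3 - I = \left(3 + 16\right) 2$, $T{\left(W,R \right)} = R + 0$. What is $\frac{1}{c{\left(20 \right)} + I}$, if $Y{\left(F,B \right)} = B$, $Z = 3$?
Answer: $- \frac{1}{29} \approx -0.034483$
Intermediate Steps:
$T{\left(W,R \right)} = R$
$I = -35$ ($I = 3 - \left(3 + 16\right) 2 = 3 - 19 \cdot 2 = 3 - 38 = -35$)
$c{\left(l \right)} = 6$ ($c{\left(l \right)} = 2 \cdot 3 = 6$)
$\frac{1}{c{\left(20 \right)} + I} = \frac{1}{6 - 35} = \frac{1}{-29} = - \frac{1}{29}$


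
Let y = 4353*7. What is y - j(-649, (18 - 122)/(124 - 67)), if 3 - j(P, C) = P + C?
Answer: 1699579/57 ≈ 29817.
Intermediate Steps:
j(P, C) = 3 - C - P (j(P, C) = 3 - (P + C) = 3 - (C + P) = 3 + (-C - P) = 3 - C - P)
y = 30471
y - j(-649, (18 - 122)/(124 - 67)) = 30471 - (3 - (18 - 122)/(124 - 67) - 1*(-649)) = 30471 - (3 - (-104)/57 + 649) = 30471 - (3 - 1*(-104/57) + 649) = 30471 - (3 + 104/57 + 649) = 30471 - 1*37268/57 = 30471 - 37268/57 = 1699579/57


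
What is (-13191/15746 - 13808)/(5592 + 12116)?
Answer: -217433959/278830168 ≈ -0.77981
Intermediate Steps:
(-13191/15746 - 13808)/(5592 + 12116) = (-13191*1/15746 - 13808)/17708 = (-13191/15746 - 13808)*(1/17708) = -217433959/15746*1/17708 = -217433959/278830168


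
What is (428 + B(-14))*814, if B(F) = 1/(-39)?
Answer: 13586474/39 ≈ 3.4837e+5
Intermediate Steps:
B(F) = -1/39
(428 + B(-14))*814 = (428 - 1/39)*814 = (16691/39)*814 = 13586474/39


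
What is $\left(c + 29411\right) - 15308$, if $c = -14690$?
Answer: $-587$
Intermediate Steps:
$\left(c + 29411\right) - 15308 = \left(-14690 + 29411\right) - 15308 = 14721 - 15308 = -587$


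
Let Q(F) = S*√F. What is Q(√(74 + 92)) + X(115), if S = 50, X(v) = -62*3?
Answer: -186 + 50*166^(¼) ≈ -6.5279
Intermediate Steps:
X(v) = -186
Q(F) = 50*√F
Q(√(74 + 92)) + X(115) = 50*√(√(74 + 92)) - 186 = 50*√(√166) - 186 = 50*166^(¼) - 186 = -186 + 50*166^(¼)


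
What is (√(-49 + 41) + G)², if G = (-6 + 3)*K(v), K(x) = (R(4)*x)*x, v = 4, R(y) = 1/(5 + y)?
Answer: 184/9 - 64*I*√2/3 ≈ 20.444 - 30.17*I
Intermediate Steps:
K(x) = x²/9 (K(x) = (x/(5 + 4))*x = (x/9)*x = x²/9)
G = -16/3 (G = (-6 + 3)*((⅑)*4²) = -16/3 ≈ -5.3333)
(√(-49 + 41) + G)² = (√(-49 + 41) - 16/3)² = (√(-8) - 16/3)² = (2*I*√2 - 16/3)² = (-16/3 + 2*I*√2)²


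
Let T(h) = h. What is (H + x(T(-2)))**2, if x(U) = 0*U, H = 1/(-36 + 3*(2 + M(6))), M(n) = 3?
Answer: 1/441 ≈ 0.0022676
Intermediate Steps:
H = -1/21 (H = 1/(-36 + 3*(2 + 3)) = 1/(-36 + 3*5) = 1/(-36 + 15) = 1/(-21) = -1/21 ≈ -0.047619)
x(U) = 0
(H + x(T(-2)))**2 = (-1/21 + 0)**2 = (-1/21)**2 = 1/441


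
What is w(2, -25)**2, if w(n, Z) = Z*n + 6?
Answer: 1936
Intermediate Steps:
w(n, Z) = 6 + Z*n
w(2, -25)**2 = (6 - 25*2)**2 = (6 - 50)**2 = (-44)**2 = 1936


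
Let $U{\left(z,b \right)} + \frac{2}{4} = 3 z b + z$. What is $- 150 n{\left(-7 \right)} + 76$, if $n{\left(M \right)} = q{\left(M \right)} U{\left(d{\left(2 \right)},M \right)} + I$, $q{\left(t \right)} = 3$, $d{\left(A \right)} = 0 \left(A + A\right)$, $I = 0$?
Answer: $301$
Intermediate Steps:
$d{\left(A \right)} = 0$ ($d{\left(A \right)} = 0 \cdot 2 A = 0$)
$U{\left(z,b \right)} = - \frac{1}{2} + z + 3 b z$ ($U{\left(z,b \right)} = - \frac{1}{2} + \left(3 z b + z\right) = - \frac{1}{2} + \left(3 b z + z\right) = - \frac{1}{2} + \left(z + 3 b z\right) = - \frac{1}{2} + z + 3 b z$)
$n{\left(M \right)} = - \frac{3}{2}$ ($n{\left(M \right)} = 3 \left(- \frac{1}{2} + 0 + 3 M 0\right) + 0 = 3 \left(- \frac{1}{2} + 0 + 0\right) + 0 = 3 \left(- \frac{1}{2}\right) + 0 = - \frac{3}{2} + 0 = - \frac{3}{2}$)
$- 150 n{\left(-7 \right)} + 76 = \left(-150\right) \left(- \frac{3}{2}\right) + 76 = 225 + 76 = 301$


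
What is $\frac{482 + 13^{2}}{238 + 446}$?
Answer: $\frac{217}{228} \approx 0.95175$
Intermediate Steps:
$\frac{482 + 13^{2}}{238 + 446} = \frac{482 + 169}{684} = 651 \cdot \frac{1}{684} = \frac{217}{228}$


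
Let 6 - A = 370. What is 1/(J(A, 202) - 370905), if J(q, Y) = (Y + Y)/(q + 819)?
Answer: -455/168761371 ≈ -2.6961e-6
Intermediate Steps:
A = -364 (A = 6 - 1*370 = 6 - 370 = -364)
J(q, Y) = 2*Y/(819 + q) (J(q, Y) = (2*Y)/(819 + q) = 2*Y/(819 + q))
1/(J(A, 202) - 370905) = 1/(2*202/(819 - 364) - 370905) = 1/(2*202/455 - 370905) = 1/(2*202*(1/455) - 370905) = 1/(404/455 - 370905) = 1/(-168761371/455) = -455/168761371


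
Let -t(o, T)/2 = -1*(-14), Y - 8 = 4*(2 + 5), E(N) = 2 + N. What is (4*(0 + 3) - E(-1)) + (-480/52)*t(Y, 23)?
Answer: 3503/13 ≈ 269.46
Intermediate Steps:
Y = 36 (Y = 8 + 4*(2 + 5) = 8 + 4*7 = 8 + 28 = 36)
t(o, T) = -28 (t(o, T) = -(-2)*(-14) = -2*14 = -28)
(4*(0 + 3) - E(-1)) + (-480/52)*t(Y, 23) = (4*(0 + 3) - (2 - 1)) - 480/52*(-28) = (4*3 - 1*1) - 480*1/52*(-28) = (12 - 1) - 120/13*(-28) = 11 + 3360/13 = 3503/13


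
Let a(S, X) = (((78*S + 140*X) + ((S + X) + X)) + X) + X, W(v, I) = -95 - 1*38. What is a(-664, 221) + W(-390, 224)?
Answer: -20765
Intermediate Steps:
W(v, I) = -133 (W(v, I) = -95 - 38 = -133)
a(S, X) = 79*S + 144*X (a(S, X) = (((78*S + 140*X) + (S + 2*X)) + X) + X = ((79*S + 142*X) + X) + X = (79*S + 143*X) + X = 79*S + 144*X)
a(-664, 221) + W(-390, 224) = (79*(-664) + 144*221) - 133 = (-52456 + 31824) - 133 = -20632 - 133 = -20765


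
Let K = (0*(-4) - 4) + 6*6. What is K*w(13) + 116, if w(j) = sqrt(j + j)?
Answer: 116 + 32*sqrt(26) ≈ 279.17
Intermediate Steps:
w(j) = sqrt(2)*sqrt(j) (w(j) = sqrt(2*j) = sqrt(2)*sqrt(j))
K = 32 (K = (0 - 4) + 36 = -4 + 36 = 32)
K*w(13) + 116 = 32*(sqrt(2)*sqrt(13)) + 116 = 32*sqrt(26) + 116 = 116 + 32*sqrt(26)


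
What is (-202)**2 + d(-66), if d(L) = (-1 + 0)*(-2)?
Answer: 40806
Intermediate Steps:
d(L) = 2 (d(L) = -1*(-2) = 2)
(-202)**2 + d(-66) = (-202)**2 + 2 = 40804 + 2 = 40806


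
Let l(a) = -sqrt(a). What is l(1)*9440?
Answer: -9440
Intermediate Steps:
l(1)*9440 = -sqrt(1)*9440 = -1*1*9440 = -1*9440 = -9440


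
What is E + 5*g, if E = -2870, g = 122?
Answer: -2260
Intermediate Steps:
E + 5*g = -2870 + 5*122 = -2870 + 610 = -2260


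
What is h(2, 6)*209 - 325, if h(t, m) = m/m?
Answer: -116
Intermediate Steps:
h(t, m) = 1
h(2, 6)*209 - 325 = 1*209 - 325 = 209 - 325 = -116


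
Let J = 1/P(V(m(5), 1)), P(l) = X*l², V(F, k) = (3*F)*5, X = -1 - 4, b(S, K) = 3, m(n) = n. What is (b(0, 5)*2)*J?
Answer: -2/9375 ≈ -0.00021333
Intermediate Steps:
X = -5
V(F, k) = 15*F
P(l) = -5*l²
J = -1/28125 (J = 1/(-5*(15*5)²) = 1/(-5*75²) = 1/(-5*5625) = 1/(-28125) = -1/28125 ≈ -3.5556e-5)
(b(0, 5)*2)*J = (3*2)*(-1/28125) = 6*(-1/28125) = -2/9375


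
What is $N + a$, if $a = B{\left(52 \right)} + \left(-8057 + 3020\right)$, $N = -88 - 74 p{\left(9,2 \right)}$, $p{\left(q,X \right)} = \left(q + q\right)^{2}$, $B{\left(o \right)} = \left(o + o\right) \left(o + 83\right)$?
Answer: $-15061$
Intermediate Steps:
$B{\left(o \right)} = 2 o \left(83 + o\right)$
$p{\left(q,X \right)} = 4 q^{2}$ ($p{\left(q,X \right)} = \left(2 q\right)^{2} = 4 q^{2}$)
$N = -24064$ ($N = -88 - 74 \cdot 4 \cdot 9^{2} = -88 - 74 \cdot 4 \cdot 81 = -88 - 23976 = -24064$)
$a = 9003$ ($a = 2 \cdot 52 \left(83 + 52\right) + \left(-8057 + 3020\right) = 2 \cdot 52 \cdot 135 - 5037 = 14040 - 5037 = 9003$)
$N + a = -24064 + 9003 = -15061$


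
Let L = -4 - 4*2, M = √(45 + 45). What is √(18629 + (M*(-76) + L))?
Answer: √(18617 - 228*√10) ≈ 133.78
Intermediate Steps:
M = 3*√10 (M = √90 = 3*√10 ≈ 9.4868)
L = -12 (L = -4 - 8 = -12)
√(18629 + (M*(-76) + L)) = √(18629 + ((3*√10)*(-76) - 12)) = √(18629 + (-228*√10 - 12)) = √(18629 + (-12 - 228*√10)) = √(18617 - 228*√10)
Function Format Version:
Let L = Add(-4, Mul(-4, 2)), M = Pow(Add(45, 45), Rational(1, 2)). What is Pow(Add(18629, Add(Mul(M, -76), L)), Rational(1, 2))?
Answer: Pow(Add(18617, Mul(-228, Pow(10, Rational(1, 2)))), Rational(1, 2)) ≈ 133.78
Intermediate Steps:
M = Mul(3, Pow(10, Rational(1, 2))) (M = Pow(90, Rational(1, 2)) = Mul(3, Pow(10, Rational(1, 2))) ≈ 9.4868)
L = -12 (L = Add(-4, -8) = -12)
Pow(Add(18629, Add(Mul(M, -76), L)), Rational(1, 2)) = Pow(Add(18629, Add(Mul(Mul(3, Pow(10, Rational(1, 2))), -76), -12)), Rational(1, 2)) = Pow(Add(18629, Add(Mul(-228, Pow(10, Rational(1, 2))), -12)), Rational(1, 2)) = Pow(Add(18629, Add(-12, Mul(-228, Pow(10, Rational(1, 2))))), Rational(1, 2)) = Pow(Add(18617, Mul(-228, Pow(10, Rational(1, 2)))), Rational(1, 2))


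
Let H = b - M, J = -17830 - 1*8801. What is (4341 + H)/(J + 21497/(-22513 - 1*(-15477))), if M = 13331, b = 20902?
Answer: -83812832/187397213 ≈ -0.44725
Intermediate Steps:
J = -26631 (J = -17830 - 8801 = -26631)
H = 7571 (H = 20902 - 1*13331 = 20902 - 13331 = 7571)
(4341 + H)/(J + 21497/(-22513 - 1*(-15477))) = (4341 + 7571)/(-26631 + 21497/(-22513 - 1*(-15477))) = 11912/(-26631 + 21497/(-22513 + 15477)) = 11912/(-26631 + 21497/(-7036)) = 11912/(-26631 + 21497*(-1/7036)) = 11912/(-26631 - 21497/7036) = 11912/(-187397213/7036) = 11912*(-7036/187397213) = -83812832/187397213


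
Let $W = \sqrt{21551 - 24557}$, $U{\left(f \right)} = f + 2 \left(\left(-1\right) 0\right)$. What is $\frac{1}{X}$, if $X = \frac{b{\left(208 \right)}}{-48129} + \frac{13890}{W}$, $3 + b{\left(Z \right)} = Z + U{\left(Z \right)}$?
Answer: $- \frac{3319505259}{24828224479011473} + \frac{5362467483915 i \sqrt{334}}{24828224479011473} \approx -1.337 \cdot 10^{-7} + 0.0039472 i$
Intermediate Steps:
$U{\left(f \right)} = f$ ($U{\left(f \right)} = f + 2 \cdot 0 = f + 0 = f$)
$W = 3 i \sqrt{334}$ ($W = \sqrt{-3006} = 3 i \sqrt{334} \approx 54.827 i$)
$b{\left(Z \right)} = -3 + 2 Z$ ($b{\left(Z \right)} = -3 + \left(Z + Z\right) = -3 + 2 Z$)
$X = - \frac{413}{48129} - \frac{2315 i \sqrt{334}}{167}$ ($X = \frac{-3 + 2 \cdot 208}{-48129} + \frac{13890}{3 i \sqrt{334}} = \left(-3 + 416\right) \left(- \frac{1}{48129}\right) + 13890 \left(- \frac{i \sqrt{334}}{1002}\right) = 413 \left(- \frac{1}{48129}\right) - \frac{2315 i \sqrt{334}}{167} = - \frac{413}{48129} - \frac{2315 i \sqrt{334}}{167} \approx -0.0085811 - 253.34 i$)
$\frac{1}{X} = \frac{1}{- \frac{413}{48129} - \frac{2315 i \sqrt{334}}{167}}$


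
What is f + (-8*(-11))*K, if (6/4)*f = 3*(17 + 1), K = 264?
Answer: 23268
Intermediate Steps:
f = 36 (f = 2*(3*(17 + 1))/3 = 2*(3*18)/3 = (2/3)*54 = 36)
f + (-8*(-11))*K = 36 - 8*(-11)*264 = 36 + 88*264 = 36 + 23232 = 23268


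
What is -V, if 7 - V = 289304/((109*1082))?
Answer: -268131/58969 ≈ -4.5470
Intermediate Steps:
V = 268131/58969 (V = 7 - 289304/(109*1082) = 7 - 289304/117938 = 7 - 1*144652/58969 = 7 - 144652/58969 = 268131/58969 ≈ 4.5470)
-V = -1*268131/58969 = -268131/58969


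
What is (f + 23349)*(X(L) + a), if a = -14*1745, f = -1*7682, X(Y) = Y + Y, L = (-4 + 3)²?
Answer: -382713476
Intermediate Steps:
L = 1 (L = (-1)² = 1)
X(Y) = 2*Y
f = -7682
a = -24430
(f + 23349)*(X(L) + a) = (-7682 + 23349)*(2*1 - 24430) = 15667*(2 - 24430) = 15667*(-24428) = -382713476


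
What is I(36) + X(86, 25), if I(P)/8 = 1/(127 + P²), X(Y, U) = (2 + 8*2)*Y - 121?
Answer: 2030629/1423 ≈ 1427.0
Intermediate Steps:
X(Y, U) = -121 + 18*Y (X(Y, U) = (2 + 16)*Y - 121 = 18*Y - 121 = -121 + 18*Y)
I(P) = 8/(127 + P²)
I(36) + X(86, 25) = 8/(127 + 36²) + (-121 + 18*86) = 8/(127 + 1296) + (-121 + 1548) = 8/1423 + 1427 = 2030629/1423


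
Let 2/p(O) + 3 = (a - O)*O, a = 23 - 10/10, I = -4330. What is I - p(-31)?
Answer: -3563589/823 ≈ -4330.0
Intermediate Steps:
a = 22 (a = 23 - 10/10 = 23 - 1*1 = 23 - 1 = 22)
p(O) = 2/(-3 + O*(22 - O)) (p(O) = 2/(-3 + (22 - O)*O) = 2/(-3 + O*(22 - O)))
I - p(-31) = -4330 - (-2)/(3 + (-31)² - 22*(-31)) = -4330 - (-2)/(3 + 961 + 682) = -4330 - (-2)/1646 = -4330 - 1*(-1/823) = -4330 + 1/823 = -3563589/823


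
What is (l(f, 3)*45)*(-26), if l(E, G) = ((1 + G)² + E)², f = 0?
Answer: -299520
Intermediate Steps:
l(E, G) = (E + (1 + G)²)²
(l(f, 3)*45)*(-26) = ((0 + (1 + 3)²)²*45)*(-26) = ((0 + 4²)²*45)*(-26) = ((0 + 16)²*45)*(-26) = (16²*45)*(-26) = (256*45)*(-26) = 11520*(-26) = -299520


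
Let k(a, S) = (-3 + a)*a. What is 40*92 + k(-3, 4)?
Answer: 3698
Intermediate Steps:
k(a, S) = a*(-3 + a)
40*92 + k(-3, 4) = 40*92 - 3*(-3 - 3) = 3680 - 3*(-6) = 3680 + 18 = 3698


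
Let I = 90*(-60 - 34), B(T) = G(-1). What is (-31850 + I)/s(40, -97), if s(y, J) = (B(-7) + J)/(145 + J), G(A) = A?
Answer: 967440/49 ≈ 19744.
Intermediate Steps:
B(T) = -1
I = -8460 (I = 90*(-94) = -8460)
s(y, J) = (-1 + J)/(145 + J)
(-31850 + I)/s(40, -97) = (-31850 - 8460)/(((-1 - 97)/(145 - 97))) = -40310/(-98/48) = -40310/((1/48)*(-98)) = -40310/(-49/24) = -40310*(-24/49) = 967440/49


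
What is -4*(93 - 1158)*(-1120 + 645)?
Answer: -2023500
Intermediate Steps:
-4*(93 - 1158)*(-1120 + 645) = -(-4260)*(-475) = -4*505875 = -2023500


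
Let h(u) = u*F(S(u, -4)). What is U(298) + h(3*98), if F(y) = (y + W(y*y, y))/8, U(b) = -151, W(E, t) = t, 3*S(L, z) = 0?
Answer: -151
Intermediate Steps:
S(L, z) = 0 (S(L, z) = (⅓)*0 = 0)
F(y) = y/4 (F(y) = (y + y)/8 = (2*y)*(⅛) = y/4)
h(u) = 0 (h(u) = u*((¼)*0) = u*0 = 0)
U(298) + h(3*98) = -151 + 0 = -151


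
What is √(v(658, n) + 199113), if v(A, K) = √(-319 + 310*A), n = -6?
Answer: √(199113 + 3*√22629) ≈ 446.73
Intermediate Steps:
√(v(658, n) + 199113) = √(√(-319 + 310*658) + 199113) = √(√(-319 + 203980) + 199113) = √(√203661 + 199113) = √(3*√22629 + 199113) = √(199113 + 3*√22629)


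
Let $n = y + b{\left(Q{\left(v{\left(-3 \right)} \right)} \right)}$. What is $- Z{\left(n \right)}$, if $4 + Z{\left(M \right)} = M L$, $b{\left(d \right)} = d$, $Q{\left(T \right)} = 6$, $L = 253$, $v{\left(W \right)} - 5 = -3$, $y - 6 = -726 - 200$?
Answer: $231246$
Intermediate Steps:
$y = -920$ ($y = 6 - 926 = -920$)
$v{\left(W \right)} = 2$ ($v{\left(W \right)} = 5 - 3 = 2$)
$n = -914$ ($n = -920 + 6 = -914$)
$Z{\left(M \right)} = -4 + 253 M$ ($Z{\left(M \right)} = -4 + M 253 = -4 + 253 M$)
$- Z{\left(n \right)} = - (-4 + 253 \left(-914\right)) = - (-4 - 231242) = \left(-1\right) \left(-231246\right) = 231246$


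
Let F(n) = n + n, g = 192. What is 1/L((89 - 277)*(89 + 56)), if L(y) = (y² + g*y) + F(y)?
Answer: 1/737819160 ≈ 1.3553e-9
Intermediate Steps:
F(n) = 2*n
L(y) = y² + 194*y (L(y) = (y² + 192*y) + 2*y = y² + 194*y)
1/L((89 - 277)*(89 + 56)) = 1/(((89 - 277)*(89 + 56))*(194 + (89 - 277)*(89 + 56))) = 1/((-188*145)*(194 - 188*145)) = 1/(-27260*(194 - 27260)) = 1/(-27260*(-27066)) = 1/737819160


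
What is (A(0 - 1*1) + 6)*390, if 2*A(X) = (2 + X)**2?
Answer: 2535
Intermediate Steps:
A(X) = (2 + X)**2/2
(A(0 - 1*1) + 6)*390 = ((2 + (0 - 1*1))**2/2 + 6)*390 = ((2 + (0 - 1))**2/2 + 6)*390 = ((2 - 1)**2/2 + 6)*390 = ((1/2)*1**2 + 6)*390 = ((1/2)*1 + 6)*390 = (1/2 + 6)*390 = (13/2)*390 = 2535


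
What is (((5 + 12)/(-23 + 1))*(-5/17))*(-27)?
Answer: -135/22 ≈ -6.1364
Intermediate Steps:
(((5 + 12)/(-23 + 1))*(-5/17))*(-27) = ((17/(-22))*(-5*1/17))*(-27) = ((17*(-1/22))*(-5/17))*(-27) = -17/22*(-5/17)*(-27) = (5/22)*(-27) = -135/22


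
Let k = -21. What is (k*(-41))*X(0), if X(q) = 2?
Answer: 1722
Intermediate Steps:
(k*(-41))*X(0) = -21*(-41)*2 = 861*2 = 1722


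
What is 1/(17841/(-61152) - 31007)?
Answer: -20384/632052635 ≈ -3.2250e-5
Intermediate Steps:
1/(17841/(-61152) - 31007) = 1/(17841*(-1/61152) - 31007) = 1/(-5947/20384 - 31007) = 1/(-632052635/20384) = -20384/632052635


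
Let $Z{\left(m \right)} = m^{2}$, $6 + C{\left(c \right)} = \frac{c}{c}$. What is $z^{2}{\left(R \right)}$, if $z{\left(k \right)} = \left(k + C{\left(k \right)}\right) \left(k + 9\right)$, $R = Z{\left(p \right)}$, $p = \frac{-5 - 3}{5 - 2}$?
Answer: $\frac{7590025}{6561} \approx 1156.8$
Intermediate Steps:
$C{\left(c \right)} = -5$ ($C{\left(c \right)} = -6 + \frac{c}{c} = -6 + 1 = -5$)
$p = - \frac{8}{3} \approx -2.6667$
$R = \frac{64}{9}$ ($R = \left(- \frac{8}{3}\right)^{2} = \frac{64}{9} \approx 7.1111$)
$z{\left(k \right)} = \left(-5 + k\right) \left(9 + k\right)$ ($z{\left(k \right)} = \left(k - 5\right) \left(k + 9\right) = \left(-5 + k\right) \left(9 + k\right)$)
$z^{2}{\left(R \right)} = \left(-45 + \left(\frac{64}{9}\right)^{2} + 4 \cdot \frac{64}{9}\right)^{2} = \left(-45 + \frac{4096}{81} + \frac{256}{9}\right)^{2} = \left(\frac{2755}{81}\right)^{2} = \frac{7590025}{6561}$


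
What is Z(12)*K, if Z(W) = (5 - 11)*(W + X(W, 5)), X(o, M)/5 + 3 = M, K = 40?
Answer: -5280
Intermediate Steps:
X(o, M) = -15 + 5*M
Z(W) = -60 - 6*W (Z(W) = (5 - 11)*(W + (-15 + 5*5)) = -6*(W + (-15 + 25)) = -6*(W + 10) = -6*(10 + W) = -60 - 6*W)
Z(12)*K = (-60 - 6*12)*40 = (-60 - 72)*40 = -132*40 = -5280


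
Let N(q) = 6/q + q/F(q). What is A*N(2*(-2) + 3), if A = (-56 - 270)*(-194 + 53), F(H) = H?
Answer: -229830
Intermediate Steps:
N(q) = 1 + 6/q (N(q) = 6/q + q/q = 6/q + 1 = 1 + 6/q)
A = 45966 (A = -326*(-141) = 45966)
A*N(2*(-2) + 3) = 45966*((6 + (2*(-2) + 3))/(2*(-2) + 3)) = 45966*((6 + (-4 + 3))/(-4 + 3)) = 45966*((6 - 1)/(-1)) = 45966*(-1*5) = 45966*(-5) = -229830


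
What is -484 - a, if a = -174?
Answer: -310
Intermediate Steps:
-484 - a = -484 - 1*(-174) = -484 + 174 = -310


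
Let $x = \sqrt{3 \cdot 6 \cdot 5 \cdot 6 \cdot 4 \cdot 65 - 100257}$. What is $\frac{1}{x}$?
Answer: $\frac{\sqrt{40143}}{40143} \approx 0.0049911$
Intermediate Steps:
$x = \sqrt{40143}$ ($x = \sqrt{18 \cdot 30 \cdot 4 \cdot 65 - 100257} = \sqrt{540 \cdot 4 \cdot 65 - 100257} = \sqrt{2160 \cdot 65 - 100257} = \sqrt{140400 - 100257} = \sqrt{40143} \approx 200.36$)
$\frac{1}{x} = \frac{1}{\sqrt{40143}} = \frac{\sqrt{40143}}{40143}$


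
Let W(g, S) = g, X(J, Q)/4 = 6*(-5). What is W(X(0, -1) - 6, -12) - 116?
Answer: -242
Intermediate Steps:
X(J, Q) = -120 (X(J, Q) = 4*(6*(-5)) = 4*(-30) = -120)
W(X(0, -1) - 6, -12) - 116 = (-120 - 6) - 116 = -126 - 116 = -242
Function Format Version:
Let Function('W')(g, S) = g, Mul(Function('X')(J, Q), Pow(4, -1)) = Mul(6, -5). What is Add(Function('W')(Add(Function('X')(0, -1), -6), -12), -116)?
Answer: -242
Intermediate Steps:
Function('X')(J, Q) = -120 (Function('X')(J, Q) = Mul(4, Mul(6, -5)) = Mul(4, -30) = -120)
Add(Function('W')(Add(Function('X')(0, -1), -6), -12), -116) = Add(Add(-120, -6), -116) = Add(-126, -116) = -242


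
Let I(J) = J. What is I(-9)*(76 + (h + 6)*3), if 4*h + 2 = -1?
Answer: -3303/4 ≈ -825.75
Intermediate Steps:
h = -3/4 (h = -1/2 + (1/4)*(-1) = -1/2 - 1/4 = -3/4 ≈ -0.75000)
I(-9)*(76 + (h + 6)*3) = -9*(76 + (-3/4 + 6)*3) = -9*(76 + (21/4)*3) = -9*(76 + 63/4) = -9*367/4 = -3303/4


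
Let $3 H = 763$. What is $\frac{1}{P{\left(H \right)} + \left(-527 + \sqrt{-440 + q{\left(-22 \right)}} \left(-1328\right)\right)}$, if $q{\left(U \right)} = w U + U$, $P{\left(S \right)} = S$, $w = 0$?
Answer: $- \frac{1227}{3666825698} + \frac{2988 i \sqrt{462}}{1833412849} \approx -3.3462 \cdot 10^{-7} + 3.503 \cdot 10^{-5} i$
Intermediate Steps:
$H = \frac{763}{3}$ ($H = \frac{1}{3} \cdot 763 = \frac{763}{3} \approx 254.33$)
$q{\left(U \right)} = U$ ($q{\left(U \right)} = 0 U + U = 0 + U = U$)
$\frac{1}{P{\left(H \right)} + \left(-527 + \sqrt{-440 + q{\left(-22 \right)}} \left(-1328\right)\right)} = \frac{1}{\frac{763}{3} - \left(527 - \sqrt{-440 - 22} \left(-1328\right)\right)} = \frac{1}{\frac{763}{3} - \left(527 - \sqrt{-462} \left(-1328\right)\right)} = \frac{1}{\frac{763}{3} - \left(527 - i \sqrt{462} \left(-1328\right)\right)} = \frac{1}{\frac{763}{3} - \left(527 + 1328 i \sqrt{462}\right)} = \frac{1}{- \frac{818}{3} - 1328 i \sqrt{462}}$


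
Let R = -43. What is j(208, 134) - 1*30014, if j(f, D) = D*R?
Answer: -35776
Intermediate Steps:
j(f, D) = -43*D (j(f, D) = D*(-43) = -43*D)
j(208, 134) - 1*30014 = -43*134 - 1*30014 = -5762 - 30014 = -35776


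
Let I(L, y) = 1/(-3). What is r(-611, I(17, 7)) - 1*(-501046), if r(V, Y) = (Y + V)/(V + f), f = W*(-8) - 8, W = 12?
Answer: 1074745504/2145 ≈ 5.0105e+5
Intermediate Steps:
I(L, y) = -⅓
f = -104 (f = 12*(-8) - 8 = -96 - 8 = -104)
r(V, Y) = (V + Y)/(-104 + V) (r(V, Y) = (Y + V)/(V - 104) = (V + Y)/(-104 + V))
r(-611, I(17, 7)) - 1*(-501046) = (-611 - ⅓)/(-104 - 611) - 1*(-501046) = -1834/3/(-715) + 501046 = -1/715*(-1834/3) + 501046 = 1834/2145 + 501046 = 1074745504/2145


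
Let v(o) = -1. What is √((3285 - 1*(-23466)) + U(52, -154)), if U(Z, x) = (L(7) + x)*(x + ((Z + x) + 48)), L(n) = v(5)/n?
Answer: √2881823/7 ≈ 242.51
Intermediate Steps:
L(n) = -1/n
U(Z, x) = (-⅐ + x)*(48 + Z + 2*x) (U(Z, x) = (-1/7 + x)*(x + ((Z + x) + 48)) = (-1*⅐ + x)*(x + (48 + Z + x)) = (-⅐ + x)*(48 + Z + 2*x))
√((3285 - 1*(-23466)) + U(52, -154)) = √((3285 - 1*(-23466)) + (-48/7 + 2*(-154)² - ⅐*52 + (334/7)*(-154) + 52*(-154))) = √((3285 + 23466) + (-48/7 + 2*23716 - 52/7 - 7348 - 8008)) = √(26751 + (-48/7 + 47432 - 52/7 - 7348 - 8008)) = √(26751 + 224432/7) = √(411689/7) = √2881823/7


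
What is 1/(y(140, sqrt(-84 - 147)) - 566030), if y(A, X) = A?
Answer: -1/565890 ≈ -1.7671e-6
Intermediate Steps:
1/(y(140, sqrt(-84 - 147)) - 566030) = 1/(140 - 566030) = 1/(-565890) = -1/565890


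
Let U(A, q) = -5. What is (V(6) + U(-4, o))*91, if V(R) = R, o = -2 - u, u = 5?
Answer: 91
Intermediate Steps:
o = -7 (o = -2 - 1*5 = -2 - 5 = -7)
(V(6) + U(-4, o))*91 = (6 - 5)*91 = 1*91 = 91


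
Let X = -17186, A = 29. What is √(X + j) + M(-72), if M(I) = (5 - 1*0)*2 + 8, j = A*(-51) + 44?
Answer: 18 + 3*I*√2069 ≈ 18.0 + 136.46*I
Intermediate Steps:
j = -1435 (j = 29*(-51) + 44 = -1479 + 44 = -1435)
M(I) = 18 (M(I) = (5 + 0)*2 + 8 = 5*2 + 8 = 10 + 8 = 18)
√(X + j) + M(-72) = √(-17186 - 1435) + 18 = √(-18621) + 18 = 3*I*√2069 + 18 = 18 + 3*I*√2069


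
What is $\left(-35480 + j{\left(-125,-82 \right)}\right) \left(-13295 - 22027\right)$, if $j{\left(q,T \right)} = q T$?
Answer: $891174060$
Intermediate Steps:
$j{\left(q,T \right)} = T q$
$\left(-35480 + j{\left(-125,-82 \right)}\right) \left(-13295 - 22027\right) = \left(-35480 - -10250\right) \left(-13295 - 22027\right) = \left(-35480 + 10250\right) \left(-35322\right) = \left(-25230\right) \left(-35322\right) = 891174060$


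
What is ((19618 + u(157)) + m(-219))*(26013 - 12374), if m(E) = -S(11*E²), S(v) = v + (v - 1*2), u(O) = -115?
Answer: -14125053043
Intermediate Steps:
S(v) = -2 + 2*v (S(v) = v + (v - 2) = v + (-2 + v) = -2 + 2*v)
m(E) = 2 - 22*E² (m(E) = -(-2 + 2*(11*E²)) = -(-2 + 22*E²) = 2 - 22*E²)
((19618 + u(157)) + m(-219))*(26013 - 12374) = ((19618 - 115) + (2 - 22*(-219)²))*(26013 - 12374) = (19503 + (2 - 22*47961))*13639 = (19503 + (2 - 1055142))*13639 = (19503 - 1055140)*13639 = -1035637*13639 = -14125053043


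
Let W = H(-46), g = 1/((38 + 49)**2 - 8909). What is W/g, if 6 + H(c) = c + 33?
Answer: 25460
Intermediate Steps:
g = -1/1340 (g = 1/(87**2 - 8909) = 1/(7569 - 8909) = 1/(-1340) = -1/1340 ≈ -0.00074627)
H(c) = 27 + c (H(c) = -6 + (c + 33) = -6 + (33 + c) = 27 + c)
W = -19 (W = 27 - 46 = -19)
W/g = -19/(-1/1340) = -19*(-1340) = 25460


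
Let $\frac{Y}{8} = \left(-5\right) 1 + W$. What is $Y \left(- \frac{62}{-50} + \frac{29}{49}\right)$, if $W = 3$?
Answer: $- \frac{35904}{1225} \approx -29.309$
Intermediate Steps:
$Y = -16$ ($Y = 8 \left(\left(-5\right) 1 + 3\right) = 8 \left(-5 + 3\right) = 8 \left(-2\right) = -16$)
$Y \left(- \frac{62}{-50} + \frac{29}{49}\right) = - 16 \left(- \frac{62}{-50} + \frac{29}{49}\right) = - 16 \left(\left(-62\right) \left(- \frac{1}{50}\right) + 29 \cdot \frac{1}{49}\right) = - 16 \left(\frac{31}{25} + \frac{29}{49}\right) = \left(-16\right) \frac{2244}{1225} = - \frac{35904}{1225}$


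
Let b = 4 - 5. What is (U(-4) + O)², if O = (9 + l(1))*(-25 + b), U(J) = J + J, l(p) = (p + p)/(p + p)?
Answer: 71824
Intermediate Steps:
l(p) = 1 (l(p) = (2*p)/((2*p)) = (2*p)*(1/(2*p)) = 1)
U(J) = 2*J
b = -1
O = -260 (O = (9 + 1)*(-25 - 1) = 10*(-26) = -260)
(U(-4) + O)² = (2*(-4) - 260)² = (-8 - 260)² = (-268)² = 71824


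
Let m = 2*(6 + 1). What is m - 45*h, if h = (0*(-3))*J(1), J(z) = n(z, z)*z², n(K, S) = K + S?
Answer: 14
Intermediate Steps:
m = 14 (m = 2*7 = 14)
J(z) = 2*z³ (J(z) = (z + z)*z² = (2*z)*z² = 2*z³)
h = 0 (h = (0*(-3))*(2*1³) = 0*(2*1) = 0*2 = 0)
m - 45*h = 14 - 45*0 = 14 + 0 = 14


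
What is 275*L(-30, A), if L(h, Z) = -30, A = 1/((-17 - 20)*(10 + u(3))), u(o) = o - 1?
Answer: -8250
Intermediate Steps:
u(o) = -1 + o
A = -1/444 (A = 1/((-17 - 20)*(10 + (-1 + 3))) = 1/(-37*(10 + 2)) = 1/(-37*12) = 1/(-444) = -1/444 ≈ -0.0022523)
275*L(-30, A) = 275*(-30) = -8250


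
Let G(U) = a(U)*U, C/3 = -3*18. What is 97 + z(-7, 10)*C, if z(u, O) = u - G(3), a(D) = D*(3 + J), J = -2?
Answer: 2689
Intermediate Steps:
a(D) = D (a(D) = D*(3 - 2) = D*1 = D)
C = -162 (C = 3*(-3*18) = 3*(-54) = -162)
G(U) = U² (G(U) = U*U = U²)
z(u, O) = -9 + u (z(u, O) = u - 1*3² = u - 1*9 = u - 9 = -9 + u)
97 + z(-7, 10)*C = 97 + (-9 - 7)*(-162) = 97 - 16*(-162) = 97 + 2592 = 2689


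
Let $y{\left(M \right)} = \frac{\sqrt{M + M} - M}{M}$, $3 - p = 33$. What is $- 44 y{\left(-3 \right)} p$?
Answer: $-1320 - 440 i \sqrt{6} \approx -1320.0 - 1077.8 i$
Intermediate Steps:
$p = -30$ ($p = 3 - 33 = -30$)
$y{\left(M \right)} = \frac{- M + \sqrt{2} \sqrt{M}}{M}$ ($y{\left(M \right)} = \frac{\sqrt{2 M} - M}{M} = \frac{\sqrt{2} \sqrt{M} - M}{M} = \frac{- M + \sqrt{2} \sqrt{M}}{M}$)
$- 44 y{\left(-3 \right)} p = - 44 \left(-1 + \frac{\sqrt{2}}{i \sqrt{3}}\right) \left(-30\right) = - 44 \left(-1 + \sqrt{2} \left(- \frac{i \sqrt{3}}{3}\right)\right) \left(-30\right) = - 44 \left(-1 - \frac{i \sqrt{6}}{3}\right) \left(-30\right) = \left(44 + \frac{44 i \sqrt{6}}{3}\right) \left(-30\right) = -1320 - 440 i \sqrt{6}$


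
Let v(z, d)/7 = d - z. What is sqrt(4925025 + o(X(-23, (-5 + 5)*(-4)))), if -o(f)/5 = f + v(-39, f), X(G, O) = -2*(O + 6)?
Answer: 2*sqrt(1231035) ≈ 2219.0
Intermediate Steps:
X(G, O) = -12 - 2*O (X(G, O) = -2*(6 + O) = -12 - 2*O)
v(z, d) = -7*z + 7*d (v(z, d) = 7*(d - z) = -7*z + 7*d)
o(f) = -1365 - 40*f (o(f) = -5*(f + (-7*(-39) + 7*f)) = -5*(f + (273 + 7*f)) = -5*(273 + 8*f) = -1365 - 40*f)
sqrt(4925025 + o(X(-23, (-5 + 5)*(-4)))) = sqrt(4925025 + (-1365 - 40*(-12 - 2*(-5 + 5)*(-4)))) = sqrt(4925025 + (-1365 - 40*(-12 - 0*(-4)))) = sqrt(4925025 + (-1365 - 40*(-12 - 2*0))) = sqrt(4925025 + (-1365 - 40*(-12 + 0))) = sqrt(4925025 + (-1365 - 40*(-12))) = sqrt(4925025 + (-1365 + 480)) = sqrt(4925025 - 885) = sqrt(4924140) = 2*sqrt(1231035)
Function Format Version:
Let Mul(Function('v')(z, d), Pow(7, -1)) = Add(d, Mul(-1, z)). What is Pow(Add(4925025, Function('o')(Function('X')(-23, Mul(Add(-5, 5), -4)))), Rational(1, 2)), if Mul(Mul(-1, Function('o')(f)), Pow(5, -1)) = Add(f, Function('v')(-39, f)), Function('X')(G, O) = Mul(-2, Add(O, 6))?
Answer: Mul(2, Pow(1231035, Rational(1, 2))) ≈ 2219.0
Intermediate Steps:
Function('X')(G, O) = Add(-12, Mul(-2, O)) (Function('X')(G, O) = Mul(-2, Add(6, O)) = Add(-12, Mul(-2, O)))
Function('v')(z, d) = Add(Mul(-7, z), Mul(7, d)) (Function('v')(z, d) = Mul(7, Add(d, Mul(-1, z))) = Add(Mul(-7, z), Mul(7, d)))
Function('o')(f) = Add(-1365, Mul(-40, f)) (Function('o')(f) = Mul(-5, Add(f, Add(Mul(-7, -39), Mul(7, f)))) = Mul(-5, Add(f, Add(273, Mul(7, f)))) = Mul(-5, Add(273, Mul(8, f))) = Add(-1365, Mul(-40, f)))
Pow(Add(4925025, Function('o')(Function('X')(-23, Mul(Add(-5, 5), -4)))), Rational(1, 2)) = Pow(Add(4925025, Add(-1365, Mul(-40, Add(-12, Mul(-2, Mul(Add(-5, 5), -4)))))), Rational(1, 2)) = Pow(Add(4925025, Add(-1365, Mul(-40, Add(-12, Mul(-2, Mul(0, -4)))))), Rational(1, 2)) = Pow(Add(4925025, Add(-1365, Mul(-40, Add(-12, Mul(-2, 0))))), Rational(1, 2)) = Pow(Add(4925025, Add(-1365, Mul(-40, Add(-12, 0)))), Rational(1, 2)) = Pow(Add(4925025, Add(-1365, Mul(-40, -12))), Rational(1, 2)) = Pow(Add(4925025, Add(-1365, 480)), Rational(1, 2)) = Pow(Add(4925025, -885), Rational(1, 2)) = Pow(4924140, Rational(1, 2)) = Mul(2, Pow(1231035, Rational(1, 2)))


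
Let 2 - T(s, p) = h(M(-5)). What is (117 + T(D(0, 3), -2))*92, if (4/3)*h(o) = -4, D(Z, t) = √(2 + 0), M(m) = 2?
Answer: 11224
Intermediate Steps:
D(Z, t) = √2
h(o) = -3 (h(o) = (¾)*(-4) = -3)
T(s, p) = 5 (T(s, p) = 2 - 1*(-3) = 2 + 3 = 5)
(117 + T(D(0, 3), -2))*92 = (117 + 5)*92 = 122*92 = 11224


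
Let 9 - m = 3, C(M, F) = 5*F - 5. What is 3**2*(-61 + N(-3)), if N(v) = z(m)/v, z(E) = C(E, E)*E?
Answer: -999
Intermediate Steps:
C(M, F) = -5 + 5*F
m = 6 (m = 9 - 1*3 = 9 - 3 = 6)
z(E) = E*(-5 + 5*E) (z(E) = (-5 + 5*E)*E = E*(-5 + 5*E))
N(v) = 150/v (N(v) = (5*6*(-1 + 6))/v = (5*6*5)/v = 150/v)
3**2*(-61 + N(-3)) = 3**2*(-61 + 150/(-3)) = 9*(-61 + 150*(-1/3)) = 9*(-61 - 50) = 9*(-111) = -999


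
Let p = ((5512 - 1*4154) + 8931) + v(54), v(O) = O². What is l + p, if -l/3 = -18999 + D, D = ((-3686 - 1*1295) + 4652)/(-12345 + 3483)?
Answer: 29625197/422 ≈ 70202.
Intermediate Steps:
D = 47/1266 (D = ((-3686 - 1295) + 4652)/(-8862) = (-4981 + 4652)*(-1/8862) = -329*(-1/8862) = 47/1266 ≈ 0.037125)
l = 24052687/422 (l = -3*(-18999 + 47/1266) = -3*(-24052687/1266) = 24052687/422 ≈ 56997.)
p = 13205 (p = ((5512 - 1*4154) + 8931) + 54² = ((5512 - 4154) + 8931) + 2916 = (1358 + 8931) + 2916 = 10289 + 2916 = 13205)
l + p = 24052687/422 + 13205 = 29625197/422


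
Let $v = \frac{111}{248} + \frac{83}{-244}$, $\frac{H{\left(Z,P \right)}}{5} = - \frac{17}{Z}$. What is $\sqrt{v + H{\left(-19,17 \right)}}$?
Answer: $\frac{\sqrt{94619380790}}{143716} \approx 2.1404$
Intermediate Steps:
$H{\left(Z,P \right)} = - \frac{85}{Z}$ ($H{\left(Z,P \right)} = 5 \left(- \frac{17}{Z}\right) = - \frac{85}{Z}$)
$v = \frac{1625}{15128}$ ($v = 111 \cdot \frac{1}{248} + 83 \left(- \frac{1}{244}\right) = \frac{111}{248} - \frac{83}{244} = \frac{1625}{15128} \approx 0.10742$)
$\sqrt{v + H{\left(-19,17 \right)}} = \sqrt{\frac{1625}{15128} - \frac{85}{-19}} = \sqrt{\frac{1625}{15128} - - \frac{85}{19}} = \sqrt{\frac{1625}{15128} + \frac{85}{19}} = \sqrt{\frac{1316755}{287432}} = \frac{\sqrt{94619380790}}{143716}$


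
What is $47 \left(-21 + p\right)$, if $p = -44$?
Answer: $-3055$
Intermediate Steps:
$47 \left(-21 + p\right) = 47 \left(-21 - 44\right) = 47 \left(-65\right) = -3055$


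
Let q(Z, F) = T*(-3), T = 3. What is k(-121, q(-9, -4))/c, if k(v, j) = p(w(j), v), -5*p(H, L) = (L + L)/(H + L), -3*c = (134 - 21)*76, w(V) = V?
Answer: 363/2791100 ≈ 0.00013006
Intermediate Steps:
c = -8588/3 (c = -(134 - 21)*76/3 = -113*76/3 = -⅓*8588 = -8588/3 ≈ -2862.7)
p(H, L) = -2*L/(5*(H + L)) (p(H, L) = -(L + L)/(5*(H + L)) = -2*L/(5*(H + L)))
q(Z, F) = -9 (q(Z, F) = 3*(-3) = -9)
k(v, j) = -2*v/(5*j + 5*v)
k(-121, q(-9, -4))/c = (-2*(-121)/(5*(-9) + 5*(-121)))/(-8588/3) = -2*(-121)/(-45 - 605)*(-3/8588) = -2*(-121)/(-650)*(-3/8588) = -2*(-121)*(-1/650)*(-3/8588) = -121/325*(-3/8588) = 363/2791100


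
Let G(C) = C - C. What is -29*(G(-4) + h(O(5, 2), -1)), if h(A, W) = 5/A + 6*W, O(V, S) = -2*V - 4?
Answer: 2581/14 ≈ 184.36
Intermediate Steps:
O(V, S) = -4 - 2*V
G(C) = 0
-29*(G(-4) + h(O(5, 2), -1)) = -29*(0 + (5/(-4 - 2*5) + 6*(-1))) = -29*(0 + (5/(-4 - 10) - 6)) = -29*(0 + (5/(-14) - 6)) = -29*(0 + (5*(-1/14) - 6)) = -29*(0 + (-5/14 - 6)) = -29*(0 - 89/14) = -29*(-89/14) = 2581/14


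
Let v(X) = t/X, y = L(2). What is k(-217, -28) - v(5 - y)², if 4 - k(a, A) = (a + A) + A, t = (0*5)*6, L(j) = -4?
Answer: 277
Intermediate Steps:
y = -4
t = 0 (t = 0*6 = 0)
v(X) = 0 (v(X) = 0/X = 0)
k(a, A) = 4 - a - 2*A (k(a, A) = 4 - ((a + A) + A) = 4 - ((A + a) + A) = 4 - (a + 2*A) = 4 + (-a - 2*A) = 4 - a - 2*A)
k(-217, -28) - v(5 - y)² = (4 - 1*(-217) - 2*(-28)) - 1*0² = (4 + 217 + 56) - 1*0 = 277 + 0 = 277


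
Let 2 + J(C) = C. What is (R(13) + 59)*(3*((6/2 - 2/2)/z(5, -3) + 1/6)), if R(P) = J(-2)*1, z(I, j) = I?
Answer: 187/2 ≈ 93.500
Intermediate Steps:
J(C) = -2 + C
R(P) = -4 (R(P) = (-2 - 2)*1 = -4*1 = -4)
(R(13) + 59)*(3*((6/2 - 2/2)/z(5, -3) + 1/6)) = (-4 + 59)*(3*((6/2 - 2/2)/5 + 1/6)) = 55*(3*((6*(1/2) - 2*1/2)*(1/5) + 1/6)) = 55*(3*((3 - 1)*(1/5) + 1/6)) = 55*(3*(2*(1/5) + 1/6)) = 55*(3*(2/5 + 1/6)) = 55*(3*(17/30)) = 55*(17/10) = 187/2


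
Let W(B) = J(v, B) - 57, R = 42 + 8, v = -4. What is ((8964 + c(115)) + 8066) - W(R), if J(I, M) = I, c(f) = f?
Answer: 17206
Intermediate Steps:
R = 50
W(B) = -61 (W(B) = -4 - 57 = -61)
((8964 + c(115)) + 8066) - W(R) = ((8964 + 115) + 8066) - 1*(-61) = (9079 + 8066) + 61 = 17145 + 61 = 17206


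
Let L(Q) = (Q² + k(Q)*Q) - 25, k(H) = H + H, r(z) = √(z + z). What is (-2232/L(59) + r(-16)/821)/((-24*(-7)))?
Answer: -93/72926 + I*√2/34482 ≈ -0.0012753 + 4.1013e-5*I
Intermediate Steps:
r(z) = √2*√z (r(z) = √(2*z) = √2*√z)
k(H) = 2*H
L(Q) = -25 + 3*Q² (L(Q) = (Q² + (2*Q)*Q) - 25 = (Q² + 2*Q²) - 25 = 3*Q² - 25 = -25 + 3*Q²)
(-2232/L(59) + r(-16)/821)/((-24*(-7))) = (-2232/(-25 + 3*59²) + (√2*√(-16))/821)/((-24*(-7))) = (-2232/(-25 + 3*3481) + (√2*(4*I))*(1/821))/168 = (-2232/(-25 + 10443) + (4*I*√2)*(1/821))*(1/168) = (-2232/10418 + 4*I*√2/821)*(1/168) = (-2232*1/10418 + 4*I*√2/821)*(1/168) = (-1116/5209 + 4*I*√2/821)*(1/168) = -93/72926 + I*√2/34482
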